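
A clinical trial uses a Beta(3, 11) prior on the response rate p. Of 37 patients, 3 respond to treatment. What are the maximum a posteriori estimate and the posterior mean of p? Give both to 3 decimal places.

MAP = 0.102; posterior mean = 0.118

Posterior: Beta(3+3, 11+34) = Beta(6, 45).
Mode = (6−1)/(6+45−2) = 5/49 = 0.102.
Mean = 6/(6+45) = 6/51 = 0.118.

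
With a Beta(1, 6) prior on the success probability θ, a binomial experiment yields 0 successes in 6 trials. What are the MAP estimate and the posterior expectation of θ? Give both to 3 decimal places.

MAP = 0.000; posterior mean = 0.077

Posterior: Beta(1+0, 6+6) = Beta(1, 12).
Since α = 1 ≤ 1 and β > 1, the Beta density is monotone decreasing on [0,1]; the mode is at 0.
Mean = 1/(1+12) = 0.077.
The mean is pulled above the mode by the posterior's right skew.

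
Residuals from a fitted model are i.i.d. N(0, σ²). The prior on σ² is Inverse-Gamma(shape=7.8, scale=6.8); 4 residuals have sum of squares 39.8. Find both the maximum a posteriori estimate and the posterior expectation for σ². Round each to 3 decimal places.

Posterior: Inverse-Gamma(shape = 7.8+4/2 = 9.8, scale = 6.8+39.8/2 = 26.7).
Mode = β/(α+1) = 26.7/10.8 = 2.472.
Mean = β/(α−1) = 26.7/8.8 = 3.034.

σ²_MAP = 2.472, E[σ²|data] = 3.034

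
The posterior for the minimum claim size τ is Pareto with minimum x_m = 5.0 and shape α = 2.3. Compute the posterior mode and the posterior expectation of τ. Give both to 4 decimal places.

The Pareto density is strictly decreasing on [x_m, ∞), so the mode is x_m = 5.0000.
Mean = α·x_m/(α−1) = 2.3·5.0/1.3 = 8.8462.
The mean is pulled above the mode by the posterior's right skew.

τ_MAP = 5.0000, E[τ|data] = 8.8462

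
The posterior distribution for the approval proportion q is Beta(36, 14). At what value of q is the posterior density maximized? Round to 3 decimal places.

0.729

Mode = (36−1)/(36+14−2) = 35/48 = 0.729.
Mean = 36/(36+14) = 36/50 = 0.720.
This is the posterior mode — the MAP estimate.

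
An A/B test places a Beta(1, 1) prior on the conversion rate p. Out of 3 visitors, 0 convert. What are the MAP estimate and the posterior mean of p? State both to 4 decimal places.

MAP estimate = 0.0000, posterior mean = 0.2000

Posterior: Beta(1+0, 1+3) = Beta(1, 4).
Since α = 1 ≤ 1 and β > 1, the Beta density is monotone decreasing on [0,1]; the mode is at 0.
Mean = 1/(1+4) = 0.2000.
The mean is pulled above the mode by the posterior's right skew.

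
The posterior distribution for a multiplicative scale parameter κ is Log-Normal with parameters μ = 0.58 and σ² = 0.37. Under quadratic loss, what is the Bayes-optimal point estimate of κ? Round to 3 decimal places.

Mode = exp(μ − σ²) = exp(0.21) = 1.234.
Mean = exp(μ + σ²/2) = exp(0.765) = 2.149.
Quadratic loss ⇒ the optimal estimator is the posterior mean.

2.149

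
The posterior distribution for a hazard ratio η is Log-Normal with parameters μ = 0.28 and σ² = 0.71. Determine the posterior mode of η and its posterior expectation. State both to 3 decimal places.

Mode = exp(μ − σ²) = exp(-0.43) = 0.651.
Mean = exp(μ + σ²/2) = exp(0.635) = 1.887.

MAP = 0.651; posterior mean = 1.887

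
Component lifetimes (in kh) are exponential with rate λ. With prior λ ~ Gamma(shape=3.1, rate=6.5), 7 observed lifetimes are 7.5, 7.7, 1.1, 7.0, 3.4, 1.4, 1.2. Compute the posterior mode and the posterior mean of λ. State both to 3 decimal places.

Σ times = 29.3. Posterior: Gamma(shape = 3.1+7 = 10.1, rate = 6.5+29.3 = 35.8).
Mode = (α−1)/β = 9.1/35.8 = 0.254.
Mean = α/β = 10.1/35.8 = 0.282.
Mean > mode: the posterior has a right tail.

λ_MAP = 0.254, E[λ|data] = 0.282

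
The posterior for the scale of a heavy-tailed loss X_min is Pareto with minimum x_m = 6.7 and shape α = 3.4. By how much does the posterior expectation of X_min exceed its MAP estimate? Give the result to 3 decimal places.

The Pareto density is strictly decreasing on [x_m, ∞), so the mode is x_m = 6.700.
Mean = α·x_m/(α−1) = 3.4·6.7/2.4 = 9.492.
Difference = 9.492 − 6.700 = 2.792.
Right-skewed posterior ⇒ mode < mean.

2.792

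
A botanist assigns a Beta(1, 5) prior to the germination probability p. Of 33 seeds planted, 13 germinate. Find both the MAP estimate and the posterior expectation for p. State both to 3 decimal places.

MAP = 0.351, posterior mean = 0.359

Posterior: Beta(1+13, 5+20) = Beta(14, 25).
Mode = (14−1)/(14+25−2) = 13/37 = 0.351.
Mean = 14/(14+25) = 14/39 = 0.359.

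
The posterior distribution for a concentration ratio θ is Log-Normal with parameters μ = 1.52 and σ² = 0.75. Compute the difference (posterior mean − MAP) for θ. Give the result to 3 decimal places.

Mode = exp(μ − σ²) = exp(0.77) = 2.160.
Mean = exp(μ + σ²/2) = exp(1.895) = 6.653.
Difference = 6.653 − 2.160 = 4.493.

4.493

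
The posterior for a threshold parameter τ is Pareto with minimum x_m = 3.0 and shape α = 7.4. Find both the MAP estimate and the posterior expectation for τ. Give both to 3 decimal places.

The Pareto density is strictly decreasing on [x_m, ∞), so the mode is x_m = 3.000.
Mean = α·x_m/(α−1) = 7.4·3.0/6.4 = 3.469.

MAP estimate = 3.000, posterior expectation = 3.469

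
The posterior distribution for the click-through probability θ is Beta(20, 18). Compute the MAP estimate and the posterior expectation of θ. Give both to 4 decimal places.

Mode = (20−1)/(20+18−2) = 19/36 = 0.5278.
Mean = 20/(20+18) = 20/38 = 0.5263.

MAP: 0.5278. Posterior mean: 0.5263.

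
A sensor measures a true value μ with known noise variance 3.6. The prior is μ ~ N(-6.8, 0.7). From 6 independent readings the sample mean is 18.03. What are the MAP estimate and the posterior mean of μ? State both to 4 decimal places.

Posterior for μ is Normal. Precision-weighted mean: (1/0.7·-6.8 + 6/3.6·18.03) / (1/0.7 + 6/3.6) = 6.5700.
A Normal posterior is symmetric, so mode = mean.

MAP = 6.5700; posterior mean = 6.5700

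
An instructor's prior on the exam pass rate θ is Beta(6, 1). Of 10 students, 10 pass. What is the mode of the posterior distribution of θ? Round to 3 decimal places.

1.000

Posterior: Beta(6+10, 1+0) = Beta(16, 1).
Since β = 1 ≤ 1 and α > 1, the Beta density is monotone increasing on [0,1]; the mode is at 1.
Mean = 16/(16+1) = 0.941.
This is the posterior mode — the MAP estimate.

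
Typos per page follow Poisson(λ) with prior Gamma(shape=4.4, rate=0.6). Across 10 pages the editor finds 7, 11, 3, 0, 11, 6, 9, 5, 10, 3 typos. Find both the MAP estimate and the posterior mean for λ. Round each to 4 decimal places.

MAP = 6.4528; posterior mean = 6.5472

Σ counts = 65. Posterior: Gamma(shape = 4.4+65 = 69.4, rate = 0.6+10 = 10.6).
Mode = (α−1)/β = 68.4/10.6 = 6.4528.
Mean = α/β = 69.4/10.6 = 6.5472.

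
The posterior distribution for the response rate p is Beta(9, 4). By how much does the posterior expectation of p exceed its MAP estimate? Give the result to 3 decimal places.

Mode = (9−1)/(9+4−2) = 8/11 = 0.727.
Mean = 9/(9+4) = 9/13 = 0.692.
Difference = 0.692 − 0.727 = -0.035.

-0.035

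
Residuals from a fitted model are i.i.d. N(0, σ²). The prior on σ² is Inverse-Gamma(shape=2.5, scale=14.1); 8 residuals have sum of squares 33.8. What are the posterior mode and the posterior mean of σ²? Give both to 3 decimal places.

MAP = 4.133, posterior mean = 5.636

Posterior: Inverse-Gamma(shape = 2.5+8/2 = 6.5, scale = 14.1+33.8/2 = 31.0).
Mode = β/(α+1) = 31.0/7.5 = 4.133.
Mean = β/(α−1) = 31.0/5.5 = 5.636.
Mean > mode: the posterior has a right tail.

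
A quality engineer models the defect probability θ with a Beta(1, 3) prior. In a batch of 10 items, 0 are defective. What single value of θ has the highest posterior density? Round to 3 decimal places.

0.000

Posterior: Beta(1+0, 3+10) = Beta(1, 13).
Since α = 1 ≤ 1 and β > 1, the Beta density is monotone decreasing on [0,1]; the mode is at 0.
Mean = 1/(1+13) = 0.071.
This is the posterior mode — the MAP estimate.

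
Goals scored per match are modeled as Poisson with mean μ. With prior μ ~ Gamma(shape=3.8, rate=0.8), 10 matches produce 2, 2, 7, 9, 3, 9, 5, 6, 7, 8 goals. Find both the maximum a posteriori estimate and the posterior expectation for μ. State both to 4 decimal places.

Σ counts = 58. Posterior: Gamma(shape = 3.8+58 = 61.8, rate = 0.8+10 = 10.8).
Mode = (α−1)/β = 60.8/10.8 = 5.6296.
Mean = α/β = 61.8/10.8 = 5.7222.

μ_MAP = 5.6296, E[μ|data] = 5.7222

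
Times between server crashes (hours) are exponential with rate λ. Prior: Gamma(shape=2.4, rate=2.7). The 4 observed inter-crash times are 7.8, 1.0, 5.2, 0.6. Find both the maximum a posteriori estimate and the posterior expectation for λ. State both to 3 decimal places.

Σ times = 14.6. Posterior: Gamma(shape = 2.4+4 = 6.4, rate = 2.7+14.6 = 17.3).
Mode = (α−1)/β = 5.4/17.3 = 0.312.
Mean = α/β = 6.4/17.3 = 0.370.

maximum a posteriori estimate = 0.312, posterior expectation = 0.370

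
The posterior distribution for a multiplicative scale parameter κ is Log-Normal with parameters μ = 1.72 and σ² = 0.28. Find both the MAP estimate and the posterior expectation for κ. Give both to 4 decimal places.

κ_MAP = 4.2207, E[κ|data] = 6.4237

Mode = exp(μ − σ²) = exp(1.44) = 4.2207.
Mean = exp(μ + σ²/2) = exp(1.860) = 6.4237.
Mean > mode: the posterior has a right tail.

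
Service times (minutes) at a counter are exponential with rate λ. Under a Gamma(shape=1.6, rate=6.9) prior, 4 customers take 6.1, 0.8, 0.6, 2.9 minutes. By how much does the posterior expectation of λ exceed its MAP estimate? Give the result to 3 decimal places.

0.058

Σ times = 10.4. Posterior: Gamma(shape = 1.6+4 = 5.6, rate = 6.9+10.4 = 17.3).
Mode = (α−1)/β = 4.6/17.3 = 0.266.
Mean = α/β = 5.6/17.3 = 0.324.
Difference = 0.324 − 0.266 = 0.058.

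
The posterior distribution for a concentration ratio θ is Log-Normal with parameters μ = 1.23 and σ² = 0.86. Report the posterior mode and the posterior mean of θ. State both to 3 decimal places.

posterior mode = 1.448, posterior mean = 5.259

Mode = exp(μ − σ²) = exp(0.37) = 1.448.
Mean = exp(μ + σ²/2) = exp(1.660) = 5.259.
The posterior is right-skewed, so the mean exceeds the mode.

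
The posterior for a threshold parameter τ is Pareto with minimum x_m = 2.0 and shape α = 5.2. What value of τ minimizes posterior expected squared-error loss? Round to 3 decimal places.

The Pareto density is strictly decreasing on [x_m, ∞), so the mode is x_m = 2.000.
Mean = α·x_m/(α−1) = 5.2·2.0/4.2 = 2.476.
Squared-error loss ⇒ the optimal estimator is the posterior mean.

2.476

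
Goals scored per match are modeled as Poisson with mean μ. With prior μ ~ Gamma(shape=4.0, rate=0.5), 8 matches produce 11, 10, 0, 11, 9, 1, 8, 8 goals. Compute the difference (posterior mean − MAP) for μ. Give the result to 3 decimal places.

0.118

Σ counts = 58. Posterior: Gamma(shape = 4.0+58 = 62.0, rate = 0.5+8 = 8.5).
Mode = (α−1)/β = 61.0/8.5 = 7.176.
Mean = α/β = 62.0/8.5 = 7.294.
Difference = 7.294 − 7.176 = 0.118.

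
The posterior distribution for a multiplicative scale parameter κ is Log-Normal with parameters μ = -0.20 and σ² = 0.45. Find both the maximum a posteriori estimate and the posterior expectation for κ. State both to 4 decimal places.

maximum a posteriori estimate = 0.5220, posterior expectation = 1.0253

Mode = exp(μ − σ²) = exp(-0.65) = 0.5220.
Mean = exp(μ + σ²/2) = exp(0.025) = 1.0253.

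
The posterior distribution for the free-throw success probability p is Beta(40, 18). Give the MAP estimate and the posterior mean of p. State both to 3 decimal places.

Mode = (40−1)/(40+18−2) = 39/56 = 0.696.
Mean = 40/(40+18) = 40/58 = 0.690.
The posterior is left-skewed, so the mode exceeds the mean.

MAP estimate = 0.696, posterior mean = 0.690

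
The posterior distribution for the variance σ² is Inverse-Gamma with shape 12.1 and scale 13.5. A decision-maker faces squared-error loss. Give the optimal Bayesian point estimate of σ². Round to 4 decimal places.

Mode = β/(α+1) = 13.5/13.1 = 1.0305.
Mean = β/(α−1) = 13.5/11.1 = 1.2162.
Squared-error loss ⇒ the optimal estimator is the posterior mean.

1.2162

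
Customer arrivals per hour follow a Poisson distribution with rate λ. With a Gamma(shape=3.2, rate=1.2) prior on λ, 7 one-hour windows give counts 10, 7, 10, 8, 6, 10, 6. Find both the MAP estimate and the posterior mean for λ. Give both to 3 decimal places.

Σ counts = 57. Posterior: Gamma(shape = 3.2+57 = 60.2, rate = 1.2+7 = 8.2).
Mode = (α−1)/β = 59.2/8.2 = 7.220.
Mean = α/β = 60.2/8.2 = 7.341.
Right-skewed posterior ⇒ mode < mean.

λ_MAP = 7.220, E[λ|data] = 7.341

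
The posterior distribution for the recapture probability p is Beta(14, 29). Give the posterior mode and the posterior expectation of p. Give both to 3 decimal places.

p_MAP = 0.317, E[p|data] = 0.326

Mode = (14−1)/(14+29−2) = 13/41 = 0.317.
Mean = 14/(14+29) = 14/43 = 0.326.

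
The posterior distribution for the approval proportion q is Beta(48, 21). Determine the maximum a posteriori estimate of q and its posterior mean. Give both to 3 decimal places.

MAP = 0.701, posterior mean = 0.696

Mode = (48−1)/(48+21−2) = 47/67 = 0.701.
Mean = 48/(48+21) = 48/69 = 0.696.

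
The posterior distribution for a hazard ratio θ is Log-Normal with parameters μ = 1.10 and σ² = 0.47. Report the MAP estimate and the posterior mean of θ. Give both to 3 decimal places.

Mode = exp(μ − σ²) = exp(0.63) = 1.878.
Mean = exp(μ + σ²/2) = exp(1.335) = 3.800.
The posterior is right-skewed, so the mean exceeds the mode.

MAP: 1.878. Posterior mean: 3.800.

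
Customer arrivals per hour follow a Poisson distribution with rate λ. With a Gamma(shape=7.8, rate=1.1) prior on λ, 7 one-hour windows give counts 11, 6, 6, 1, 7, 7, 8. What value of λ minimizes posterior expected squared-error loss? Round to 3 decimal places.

Σ counts = 46. Posterior: Gamma(shape = 7.8+46 = 53.8, rate = 1.1+7 = 8.1).
Mode = (α−1)/β = 52.8/8.1 = 6.519.
Mean = α/β = 53.8/8.1 = 6.642.
Squared-error loss ⇒ the optimal estimator is the posterior mean.

6.642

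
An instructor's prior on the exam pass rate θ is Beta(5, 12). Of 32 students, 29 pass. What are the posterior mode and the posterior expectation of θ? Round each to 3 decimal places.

Posterior: Beta(5+29, 12+3) = Beta(34, 15).
Mode = (34−1)/(34+15−2) = 33/47 = 0.702.
Mean = 34/(34+15) = 34/49 = 0.694.

θ_MAP = 0.702, E[θ|data] = 0.694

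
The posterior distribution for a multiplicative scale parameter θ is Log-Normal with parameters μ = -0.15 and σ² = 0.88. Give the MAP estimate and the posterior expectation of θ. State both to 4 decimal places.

MAP = 0.3570; posterior mean = 1.3364

Mode = exp(μ − σ²) = exp(-1.03) = 0.3570.
Mean = exp(μ + σ²/2) = exp(0.290) = 1.3364.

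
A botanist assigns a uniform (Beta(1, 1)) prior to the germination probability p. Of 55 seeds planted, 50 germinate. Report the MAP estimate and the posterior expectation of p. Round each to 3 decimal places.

p_MAP = 0.909, E[p|data] = 0.895

Posterior: Beta(1+50, 1+5) = Beta(51, 6).
Mode = (51−1)/(51+6−2) = 50/55 = 0.909.
With a flat prior the MAP equals the MLE, 50/55.
Mean = 51/(51+6) = 51/57 = 0.895.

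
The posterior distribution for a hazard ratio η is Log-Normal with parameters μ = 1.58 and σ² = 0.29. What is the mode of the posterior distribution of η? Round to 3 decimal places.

Mode = exp(μ − σ²) = exp(1.29) = 3.633.
Mean = exp(μ + σ²/2) = exp(1.725) = 5.613.
This is the posterior mode — the MAP estimate.

3.633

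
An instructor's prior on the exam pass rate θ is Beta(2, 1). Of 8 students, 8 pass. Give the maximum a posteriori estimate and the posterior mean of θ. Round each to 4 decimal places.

Posterior: Beta(2+8, 1+0) = Beta(10, 1).
Since β = 1 ≤ 1 and α > 1, the Beta density is monotone increasing on [0,1]; the mode is at 1.
Mean = 10/(10+1) = 0.9091.

maximum a posteriori estimate = 1.0000, posterior mean = 0.9091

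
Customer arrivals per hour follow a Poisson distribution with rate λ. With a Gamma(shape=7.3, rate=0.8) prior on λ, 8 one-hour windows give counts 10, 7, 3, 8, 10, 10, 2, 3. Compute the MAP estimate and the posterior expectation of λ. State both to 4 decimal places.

MAP = 6.7386; posterior mean = 6.8523

Σ counts = 53. Posterior: Gamma(shape = 7.3+53 = 60.3, rate = 0.8+8 = 8.8).
Mode = (α−1)/β = 59.3/8.8 = 6.7386.
Mean = α/β = 60.3/8.8 = 6.8523.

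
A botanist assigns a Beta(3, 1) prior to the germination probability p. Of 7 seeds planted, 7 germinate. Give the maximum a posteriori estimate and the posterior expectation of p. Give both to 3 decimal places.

Posterior: Beta(3+7, 1+0) = Beta(10, 1).
Since β = 1 ≤ 1 and α > 1, the Beta density is monotone increasing on [0,1]; the mode is at 1.
Mean = 10/(10+1) = 0.909.

MAP = 1.000, posterior mean = 0.909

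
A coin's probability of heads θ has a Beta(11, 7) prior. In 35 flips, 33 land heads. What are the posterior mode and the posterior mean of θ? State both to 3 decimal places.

Posterior: Beta(11+33, 7+2) = Beta(44, 9).
Mode = (44−1)/(44+9−2) = 43/51 = 0.843.
Mean = 44/(44+9) = 44/53 = 0.830.
Left-skewed posterior ⇒ mean < mode.

θ_MAP = 0.843, E[θ|data] = 0.830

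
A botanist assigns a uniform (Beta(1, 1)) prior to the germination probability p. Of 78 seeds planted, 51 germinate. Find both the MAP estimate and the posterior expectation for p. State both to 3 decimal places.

MAP: 0.654. Posterior mean: 0.650.

Posterior: Beta(1+51, 1+27) = Beta(52, 28).
Mode = (52−1)/(52+28−2) = 51/78 = 0.654.
With a flat prior the MAP equals the MLE, 51/78.
Mean = 52/(52+28) = 52/80 = 0.650.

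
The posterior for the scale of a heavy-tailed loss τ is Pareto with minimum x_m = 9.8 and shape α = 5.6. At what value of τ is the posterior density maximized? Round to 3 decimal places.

The Pareto density is strictly decreasing on [x_m, ∞), so the mode is x_m = 9.800.
Mean = α·x_m/(α−1) = 5.6·9.8/4.6 = 11.930.
This is the posterior mode — the MAP estimate.

9.800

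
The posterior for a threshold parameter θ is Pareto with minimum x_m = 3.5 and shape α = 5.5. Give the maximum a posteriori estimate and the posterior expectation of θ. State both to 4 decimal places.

MAP: 3.5000. Posterior mean: 4.2778.

The Pareto density is strictly decreasing on [x_m, ∞), so the mode is x_m = 3.5000.
Mean = α·x_m/(α−1) = 5.5·3.5/4.5 = 4.2778.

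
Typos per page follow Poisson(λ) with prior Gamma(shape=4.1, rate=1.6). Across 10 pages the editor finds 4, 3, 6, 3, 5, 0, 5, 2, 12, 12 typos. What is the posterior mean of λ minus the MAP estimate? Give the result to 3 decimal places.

0.086

Σ counts = 52. Posterior: Gamma(shape = 4.1+52 = 56.1, rate = 1.6+10 = 11.6).
Mode = (α−1)/β = 55.1/11.6 = 4.750.
Mean = α/β = 56.1/11.6 = 4.836.
Difference = 4.836 − 4.750 = 0.086.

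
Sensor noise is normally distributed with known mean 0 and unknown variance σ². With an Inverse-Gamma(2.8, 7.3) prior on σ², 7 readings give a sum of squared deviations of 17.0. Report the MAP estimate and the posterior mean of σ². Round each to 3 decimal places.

Posterior: Inverse-Gamma(shape = 2.8+7/2 = 6.3, scale = 7.3+17.0/2 = 15.8).
Mode = β/(α+1) = 15.8/7.3 = 2.164.
Mean = β/(α−1) = 15.8/5.3 = 2.981.

MAP = 2.164; posterior mean = 2.981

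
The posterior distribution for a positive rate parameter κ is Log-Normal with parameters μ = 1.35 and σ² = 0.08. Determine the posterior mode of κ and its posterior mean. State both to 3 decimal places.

Mode = exp(μ − σ²) = exp(1.27) = 3.561.
Mean = exp(μ + σ²/2) = exp(1.390) = 4.015.
The posterior is right-skewed, so the mean exceeds the mode.

κ_MAP = 3.561, E[κ|data] = 4.015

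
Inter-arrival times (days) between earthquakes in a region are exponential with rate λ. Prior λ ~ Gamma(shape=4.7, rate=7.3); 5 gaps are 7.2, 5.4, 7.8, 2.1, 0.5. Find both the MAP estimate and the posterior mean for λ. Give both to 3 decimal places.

MAP estimate = 0.287, posterior mean = 0.320

Σ times = 23.0. Posterior: Gamma(shape = 4.7+5 = 9.7, rate = 7.3+23.0 = 30.3).
Mode = (α−1)/β = 8.7/30.3 = 0.287.
Mean = α/β = 9.7/30.3 = 0.320.
Mean > mode: the posterior has a right tail.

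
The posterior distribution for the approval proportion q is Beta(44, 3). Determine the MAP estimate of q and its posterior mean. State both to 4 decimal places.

Mode = (44−1)/(44+3−2) = 43/45 = 0.9556.
Mean = 44/(44+3) = 44/47 = 0.9362.
Mode > mean: the posterior has a left tail.

MAP: 0.9556. Posterior mean: 0.9362.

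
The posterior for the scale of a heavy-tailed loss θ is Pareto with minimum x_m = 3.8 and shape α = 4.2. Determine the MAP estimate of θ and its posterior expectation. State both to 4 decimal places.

The Pareto density is strictly decreasing on [x_m, ∞), so the mode is x_m = 3.8000.
Mean = α·x_m/(α−1) = 4.2·3.8/3.2 = 4.9875.
Right-skewed posterior ⇒ mode < mean.

MAP: 3.8000. Posterior mean: 4.9875.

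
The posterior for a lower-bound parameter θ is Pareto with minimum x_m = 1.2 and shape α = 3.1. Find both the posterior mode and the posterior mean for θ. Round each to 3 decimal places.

The Pareto density is strictly decreasing on [x_m, ∞), so the mode is x_m = 1.200.
Mean = α·x_m/(α−1) = 3.1·1.2/2.1 = 1.771.
The posterior is right-skewed, so the mean exceeds the mode.

MAP: 1.200. Posterior mean: 1.771.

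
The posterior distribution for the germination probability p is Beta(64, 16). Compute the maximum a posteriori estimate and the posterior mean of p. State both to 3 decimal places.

p_MAP = 0.808, E[p|data] = 0.800

Mode = (64−1)/(64+16−2) = 63/78 = 0.808.
Mean = 64/(64+16) = 64/80 = 0.800.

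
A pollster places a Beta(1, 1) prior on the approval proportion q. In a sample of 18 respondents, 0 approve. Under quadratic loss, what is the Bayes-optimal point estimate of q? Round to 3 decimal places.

0.050

Posterior: Beta(1+0, 1+18) = Beta(1, 19).
Since α = 1 ≤ 1 and β > 1, the Beta density is monotone decreasing on [0,1]; the mode is at 0.
Mean = 1/(1+19) = 0.050.
Quadratic loss ⇒ the optimal estimator is the posterior mean.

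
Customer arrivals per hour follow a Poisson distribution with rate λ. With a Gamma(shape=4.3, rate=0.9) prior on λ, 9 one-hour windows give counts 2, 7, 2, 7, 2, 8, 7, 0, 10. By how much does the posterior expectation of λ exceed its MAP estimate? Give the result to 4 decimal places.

Σ counts = 45. Posterior: Gamma(shape = 4.3+45 = 49.3, rate = 0.9+9 = 9.9).
Mode = (α−1)/β = 48.3/9.9 = 4.8788.
Mean = α/β = 49.3/9.9 = 4.9798.
Difference = 4.9798 − 4.8788 = 0.1010.

0.1010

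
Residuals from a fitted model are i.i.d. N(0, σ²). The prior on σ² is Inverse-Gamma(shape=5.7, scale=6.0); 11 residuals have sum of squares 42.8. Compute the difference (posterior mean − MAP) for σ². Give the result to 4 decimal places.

Posterior: Inverse-Gamma(shape = 5.7+11/2 = 11.2, scale = 6.0+42.8/2 = 27.4).
Mode = β/(α+1) = 27.4/12.2 = 2.2459.
Mean = β/(α−1) = 27.4/10.2 = 2.6863.
Difference = 2.6863 − 2.2459 = 0.4404.
The posterior is right-skewed, so the mean exceeds the mode.

0.4404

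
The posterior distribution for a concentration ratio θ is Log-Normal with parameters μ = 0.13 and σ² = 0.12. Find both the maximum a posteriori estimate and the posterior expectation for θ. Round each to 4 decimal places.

MAP: 1.0101. Posterior mean: 1.2092.

Mode = exp(μ − σ²) = exp(0.01) = 1.0101.
Mean = exp(μ + σ²/2) = exp(0.190) = 1.2092.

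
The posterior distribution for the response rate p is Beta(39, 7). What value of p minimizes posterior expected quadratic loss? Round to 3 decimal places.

0.848

Mode = (39−1)/(39+7−2) = 38/44 = 0.864.
Mean = 39/(39+7) = 39/46 = 0.848.
Quadratic loss ⇒ the optimal estimator is the posterior mean.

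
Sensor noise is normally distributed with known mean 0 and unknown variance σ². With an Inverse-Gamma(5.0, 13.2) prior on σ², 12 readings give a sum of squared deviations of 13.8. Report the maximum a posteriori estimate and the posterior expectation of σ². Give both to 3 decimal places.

Posterior: Inverse-Gamma(shape = 5.0+12/2 = 11.0, scale = 13.2+13.8/2 = 20.1).
Mode = β/(α+1) = 20.1/12.0 = 1.675.
Mean = β/(α−1) = 20.1/10.0 = 2.010.
The posterior is right-skewed, so the mean exceeds the mode.

maximum a posteriori estimate = 1.675, posterior expectation = 2.010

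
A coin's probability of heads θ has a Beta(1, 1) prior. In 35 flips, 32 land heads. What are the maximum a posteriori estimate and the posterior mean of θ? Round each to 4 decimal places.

θ_MAP = 0.9143, E[θ|data] = 0.8919

Posterior: Beta(1+32, 1+3) = Beta(33, 4).
Mode = (33−1)/(33+4−2) = 32/35 = 0.9143.
With a flat prior the MAP equals the MLE, 32/35.
Mean = 33/(33+4) = 33/37 = 0.8919.
The mean is pulled below the mode by the posterior's left skew.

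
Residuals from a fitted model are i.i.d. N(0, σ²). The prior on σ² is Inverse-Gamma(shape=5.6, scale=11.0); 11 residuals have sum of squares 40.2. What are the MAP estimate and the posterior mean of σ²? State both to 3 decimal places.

σ²_MAP = 2.570, E[σ²|data] = 3.079

Posterior: Inverse-Gamma(shape = 5.6+11/2 = 11.1, scale = 11.0+40.2/2 = 31.1).
Mode = β/(α+1) = 31.1/12.1 = 2.570.
Mean = β/(α−1) = 31.1/10.1 = 3.079.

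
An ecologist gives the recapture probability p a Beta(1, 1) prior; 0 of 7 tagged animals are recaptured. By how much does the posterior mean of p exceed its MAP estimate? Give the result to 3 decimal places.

Posterior: Beta(1+0, 1+7) = Beta(1, 8).
Since α = 1 ≤ 1 and β > 1, the Beta density is monotone decreasing on [0,1]; the mode is at 0.
Mean = 1/(1+8) = 0.111.
Difference = 0.111 − 0.000 = 0.111.

0.111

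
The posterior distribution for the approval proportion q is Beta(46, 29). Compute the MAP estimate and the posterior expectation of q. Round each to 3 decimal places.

Mode = (46−1)/(46+29−2) = 45/73 = 0.616.
Mean = 46/(46+29) = 46/75 = 0.613.

MAP = 0.616, posterior mean = 0.613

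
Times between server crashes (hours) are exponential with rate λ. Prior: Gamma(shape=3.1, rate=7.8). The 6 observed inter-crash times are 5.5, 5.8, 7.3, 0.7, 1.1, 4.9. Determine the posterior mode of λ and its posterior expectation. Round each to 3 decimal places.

posterior mode = 0.245, posterior expectation = 0.275

Σ times = 25.3. Posterior: Gamma(shape = 3.1+6 = 9.1, rate = 7.8+25.3 = 33.1).
Mode = (α−1)/β = 8.1/33.1 = 0.245.
Mean = α/β = 9.1/33.1 = 0.275.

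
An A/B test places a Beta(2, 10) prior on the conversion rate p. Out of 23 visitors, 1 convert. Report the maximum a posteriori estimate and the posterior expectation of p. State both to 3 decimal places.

MAP: 0.061. Posterior mean: 0.086.

Posterior: Beta(2+1, 10+22) = Beta(3, 32).
Mode = (3−1)/(3+32−2) = 2/33 = 0.061.
Mean = 3/(3+32) = 3/35 = 0.086.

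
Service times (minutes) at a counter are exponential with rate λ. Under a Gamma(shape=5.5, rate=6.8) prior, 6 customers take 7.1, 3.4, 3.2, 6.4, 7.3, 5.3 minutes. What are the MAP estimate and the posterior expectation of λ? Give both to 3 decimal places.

MAP = 0.266; posterior mean = 0.291

Σ times = 32.7. Posterior: Gamma(shape = 5.5+6 = 11.5, rate = 6.8+32.7 = 39.5).
Mode = (α−1)/β = 10.5/39.5 = 0.266.
Mean = α/β = 11.5/39.5 = 0.291.
Right-skewed posterior ⇒ mode < mean.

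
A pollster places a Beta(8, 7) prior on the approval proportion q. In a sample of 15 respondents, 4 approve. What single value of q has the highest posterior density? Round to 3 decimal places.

0.393

Posterior: Beta(8+4, 7+11) = Beta(12, 18).
Mode = (12−1)/(12+18−2) = 11/28 = 0.393.
Mean = 12/(12+18) = 12/30 = 0.400.
This is the posterior mode — the MAP estimate.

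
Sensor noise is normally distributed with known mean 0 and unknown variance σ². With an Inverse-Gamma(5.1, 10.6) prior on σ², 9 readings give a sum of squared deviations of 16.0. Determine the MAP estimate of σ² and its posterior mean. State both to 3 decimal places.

σ²_MAP = 1.755, E[σ²|data] = 2.163

Posterior: Inverse-Gamma(shape = 5.1+9/2 = 9.6, scale = 10.6+16.0/2 = 18.6).
Mode = β/(α+1) = 18.6/10.6 = 1.755.
Mean = β/(α−1) = 18.6/8.6 = 2.163.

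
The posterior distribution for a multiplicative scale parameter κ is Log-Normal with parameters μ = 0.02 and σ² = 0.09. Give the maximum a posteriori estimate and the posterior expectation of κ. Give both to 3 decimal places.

MAP = 0.932; posterior mean = 1.067

Mode = exp(μ − σ²) = exp(-0.07) = 0.932.
Mean = exp(μ + σ²/2) = exp(0.065) = 1.067.
The posterior is right-skewed, so the mean exceeds the mode.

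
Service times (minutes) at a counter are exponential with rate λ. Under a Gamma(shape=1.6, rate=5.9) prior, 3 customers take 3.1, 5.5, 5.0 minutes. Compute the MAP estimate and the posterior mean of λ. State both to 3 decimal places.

MAP = 0.185; posterior mean = 0.236

Σ times = 13.6. Posterior: Gamma(shape = 1.6+3 = 4.6, rate = 5.9+13.6 = 19.5).
Mode = (α−1)/β = 3.6/19.5 = 0.185.
Mean = α/β = 4.6/19.5 = 0.236.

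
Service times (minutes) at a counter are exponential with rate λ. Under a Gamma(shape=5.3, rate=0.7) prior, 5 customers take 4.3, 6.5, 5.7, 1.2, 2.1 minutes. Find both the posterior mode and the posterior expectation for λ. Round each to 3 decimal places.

Σ times = 19.8. Posterior: Gamma(shape = 5.3+5 = 10.3, rate = 0.7+19.8 = 20.5).
Mode = (α−1)/β = 9.3/20.5 = 0.454.
Mean = α/β = 10.3/20.5 = 0.502.

λ_MAP = 0.454, E[λ|data] = 0.502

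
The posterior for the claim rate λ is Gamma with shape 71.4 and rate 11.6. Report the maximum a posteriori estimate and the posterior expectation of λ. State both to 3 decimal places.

maximum a posteriori estimate = 6.069, posterior expectation = 6.155

Mode = (α−1)/β = 70.4/11.6 = 6.069.
Mean = α/β = 71.4/11.6 = 6.155.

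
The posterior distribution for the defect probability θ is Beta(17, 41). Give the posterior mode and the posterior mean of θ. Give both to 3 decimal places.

MAP = 0.286; posterior mean = 0.293

Mode = (17−1)/(17+41−2) = 16/56 = 0.286.
Mean = 17/(17+41) = 17/58 = 0.293.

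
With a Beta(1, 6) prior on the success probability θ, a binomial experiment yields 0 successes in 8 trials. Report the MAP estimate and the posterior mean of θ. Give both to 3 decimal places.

Posterior: Beta(1+0, 6+8) = Beta(1, 14).
Since α = 1 ≤ 1 and β > 1, the Beta density is monotone decreasing on [0,1]; the mode is at 0.
Mean = 1/(1+14) = 0.067.

θ_MAP = 0.000, E[θ|data] = 0.067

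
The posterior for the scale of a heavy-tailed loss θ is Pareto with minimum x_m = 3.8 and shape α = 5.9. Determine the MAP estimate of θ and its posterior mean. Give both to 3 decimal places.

θ_MAP = 3.800, E[θ|data] = 4.576

The Pareto density is strictly decreasing on [x_m, ∞), so the mode is x_m = 3.800.
Mean = α·x_m/(α−1) = 5.9·3.8/4.9 = 4.576.
Right-skewed posterior ⇒ mode < mean.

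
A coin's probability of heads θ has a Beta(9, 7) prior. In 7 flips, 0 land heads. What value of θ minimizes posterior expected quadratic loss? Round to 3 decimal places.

Posterior: Beta(9+0, 7+7) = Beta(9, 14).
Mode = (9−1)/(9+14−2) = 8/21 = 0.381.
Mean = 9/(9+14) = 9/23 = 0.391.
Quadratic loss ⇒ the optimal estimator is the posterior mean.

0.391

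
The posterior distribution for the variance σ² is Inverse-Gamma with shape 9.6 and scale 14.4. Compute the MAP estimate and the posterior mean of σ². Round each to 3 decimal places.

Mode = β/(α+1) = 14.4/10.6 = 1.358.
Mean = β/(α−1) = 14.4/8.6 = 1.674.

MAP estimate = 1.358, posterior mean = 1.674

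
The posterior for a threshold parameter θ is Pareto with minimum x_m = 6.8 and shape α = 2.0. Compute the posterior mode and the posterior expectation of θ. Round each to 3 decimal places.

MAP = 6.800, posterior mean = 13.600

The Pareto density is strictly decreasing on [x_m, ∞), so the mode is x_m = 6.800.
Mean = α·x_m/(α−1) = 2.0·6.8/1.0 = 13.600.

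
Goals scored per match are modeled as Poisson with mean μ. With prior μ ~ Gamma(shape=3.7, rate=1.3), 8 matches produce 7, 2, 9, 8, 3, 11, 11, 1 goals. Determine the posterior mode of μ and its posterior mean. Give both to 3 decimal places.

μ_MAP = 5.882, E[μ|data] = 5.989

Σ counts = 52. Posterior: Gamma(shape = 3.7+52 = 55.7, rate = 1.3+8 = 9.3).
Mode = (α−1)/β = 54.7/9.3 = 5.882.
Mean = α/β = 55.7/9.3 = 5.989.
Mean > mode: the posterior has a right tail.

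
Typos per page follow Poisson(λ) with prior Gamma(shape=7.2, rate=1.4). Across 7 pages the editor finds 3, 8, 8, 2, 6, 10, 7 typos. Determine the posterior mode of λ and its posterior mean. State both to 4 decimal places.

MAP: 5.9762. Posterior mean: 6.0952.

Σ counts = 44. Posterior: Gamma(shape = 7.2+44 = 51.2, rate = 1.4+7 = 8.4).
Mode = (α−1)/β = 50.2/8.4 = 5.9762.
Mean = α/β = 51.2/8.4 = 6.0952.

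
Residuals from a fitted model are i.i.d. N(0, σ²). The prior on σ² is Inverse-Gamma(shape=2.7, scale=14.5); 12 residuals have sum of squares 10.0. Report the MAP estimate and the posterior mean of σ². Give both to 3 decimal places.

Posterior: Inverse-Gamma(shape = 2.7+12/2 = 8.7, scale = 14.5+10.0/2 = 19.5).
Mode = β/(α+1) = 19.5/9.7 = 2.010.
Mean = β/(α−1) = 19.5/7.7 = 2.532.
Right-skewed posterior ⇒ mode < mean.

MAP estimate = 2.010, posterior mean = 2.532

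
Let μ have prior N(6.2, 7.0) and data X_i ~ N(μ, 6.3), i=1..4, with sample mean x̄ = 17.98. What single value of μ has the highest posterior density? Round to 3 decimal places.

15.816

Posterior for μ is Normal. Precision-weighted mean: (1/7.0·6.2 + 4/6.3·17.98) / (1/7.0 + 4/6.3) = 15.816.
A Normal posterior is symmetric, so mode = mean.
This is the posterior mode — the MAP estimate.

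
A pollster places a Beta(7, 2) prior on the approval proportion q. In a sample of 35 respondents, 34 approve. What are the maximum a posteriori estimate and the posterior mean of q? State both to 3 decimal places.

q_MAP = 0.952, E[q|data] = 0.932

Posterior: Beta(7+34, 2+1) = Beta(41, 3).
Mode = (41−1)/(41+3−2) = 40/42 = 0.952.
Mean = 41/(41+3) = 41/44 = 0.932.
Mode > mean: the posterior has a left tail.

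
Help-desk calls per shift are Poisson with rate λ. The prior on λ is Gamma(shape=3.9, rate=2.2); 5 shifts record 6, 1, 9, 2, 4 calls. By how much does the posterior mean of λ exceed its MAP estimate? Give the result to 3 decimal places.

Σ counts = 22. Posterior: Gamma(shape = 3.9+22 = 25.9, rate = 2.2+5 = 7.2).
Mode = (α−1)/β = 24.9/7.2 = 3.458.
Mean = α/β = 25.9/7.2 = 3.597.
Difference = 3.597 − 3.458 = 0.139.

0.139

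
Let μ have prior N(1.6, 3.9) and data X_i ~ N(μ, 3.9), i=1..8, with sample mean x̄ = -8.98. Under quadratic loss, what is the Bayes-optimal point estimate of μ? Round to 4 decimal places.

Posterior for μ is Normal. Precision-weighted mean: (1/3.9·1.6 + 8/3.9·-8.98) / (1/3.9 + 8/3.9) = -7.8044.
A Normal posterior is symmetric, so mode = mean.
Quadratic loss ⇒ the optimal estimator is the posterior mean.

-7.8044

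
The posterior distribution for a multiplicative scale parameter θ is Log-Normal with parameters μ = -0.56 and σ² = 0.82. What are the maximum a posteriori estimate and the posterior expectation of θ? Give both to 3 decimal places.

Mode = exp(μ − σ²) = exp(-1.38) = 0.252.
Mean = exp(μ + σ²/2) = exp(-0.150) = 0.861.
The mean is pulled above the mode by the posterior's right skew.

MAP: 0.252. Posterior mean: 0.861.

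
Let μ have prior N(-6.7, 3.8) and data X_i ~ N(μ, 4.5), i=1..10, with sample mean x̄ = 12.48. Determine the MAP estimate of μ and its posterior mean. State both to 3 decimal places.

Posterior for μ is Normal. Precision-weighted mean: (1/3.8·-6.7 + 10/4.5·12.48) / (1/3.8 + 10/4.5) = 10.449.
A Normal posterior is symmetric, so mode = mean.

MAP = 10.449; posterior mean = 10.449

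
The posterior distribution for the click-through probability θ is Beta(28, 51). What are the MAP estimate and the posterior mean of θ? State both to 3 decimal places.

θ_MAP = 0.351, E[θ|data] = 0.354

Mode = (28−1)/(28+51−2) = 27/77 = 0.351.
Mean = 28/(28+51) = 28/79 = 0.354.
The posterior is right-skewed, so the mean exceeds the mode.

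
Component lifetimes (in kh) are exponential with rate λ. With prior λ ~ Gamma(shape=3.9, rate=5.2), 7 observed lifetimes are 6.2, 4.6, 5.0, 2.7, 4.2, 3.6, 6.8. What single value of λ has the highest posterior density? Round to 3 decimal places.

0.258

Σ times = 33.1. Posterior: Gamma(shape = 3.9+7 = 10.9, rate = 5.2+33.1 = 38.3).
Mode = (α−1)/β = 9.9/38.3 = 0.258.
Mean = α/β = 10.9/38.3 = 0.285.
This is the posterior mode — the MAP estimate.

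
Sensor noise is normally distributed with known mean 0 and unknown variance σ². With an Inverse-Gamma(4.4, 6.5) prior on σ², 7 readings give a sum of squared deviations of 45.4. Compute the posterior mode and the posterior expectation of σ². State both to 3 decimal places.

MAP = 3.281, posterior mean = 4.232

Posterior: Inverse-Gamma(shape = 4.4+7/2 = 7.9, scale = 6.5+45.4/2 = 29.2).
Mode = β/(α+1) = 29.2/8.9 = 3.281.
Mean = β/(α−1) = 29.2/6.9 = 4.232.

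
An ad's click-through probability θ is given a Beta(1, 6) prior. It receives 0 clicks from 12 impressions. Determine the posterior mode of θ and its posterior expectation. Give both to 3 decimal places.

MAP = 0.000; posterior mean = 0.053

Posterior: Beta(1+0, 6+12) = Beta(1, 18).
Since α = 1 ≤ 1 and β > 1, the Beta density is monotone decreasing on [0,1]; the mode is at 0.
Mean = 1/(1+18) = 0.053.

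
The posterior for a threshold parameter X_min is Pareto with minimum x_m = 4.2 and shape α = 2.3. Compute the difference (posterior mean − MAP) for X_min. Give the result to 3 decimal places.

3.231

The Pareto density is strictly decreasing on [x_m, ∞), so the mode is x_m = 4.200.
Mean = α·x_m/(α−1) = 2.3·4.2/1.3 = 7.431.
Difference = 7.431 − 4.200 = 3.231.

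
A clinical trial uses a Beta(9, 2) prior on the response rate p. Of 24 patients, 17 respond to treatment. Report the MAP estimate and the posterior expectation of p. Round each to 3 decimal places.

Posterior: Beta(9+17, 2+7) = Beta(26, 9).
Mode = (26−1)/(26+9−2) = 25/33 = 0.758.
Mean = 26/(26+9) = 26/35 = 0.743.

MAP = 0.758, posterior mean = 0.743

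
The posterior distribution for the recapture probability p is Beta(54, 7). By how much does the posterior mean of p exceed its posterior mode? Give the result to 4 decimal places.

-0.0131

Mode = (54−1)/(54+7−2) = 53/59 = 0.8983.
Mean = 54/(54+7) = 54/61 = 0.8852.
Difference = 0.8852 − 0.8983 = -0.0131.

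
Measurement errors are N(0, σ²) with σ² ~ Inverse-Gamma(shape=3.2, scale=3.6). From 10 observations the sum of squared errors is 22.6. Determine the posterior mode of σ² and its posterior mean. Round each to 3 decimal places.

MAP = 1.620, posterior mean = 2.069

Posterior: Inverse-Gamma(shape = 3.2+10/2 = 8.2, scale = 3.6+22.6/2 = 14.9).
Mode = β/(α+1) = 14.9/9.2 = 1.620.
Mean = β/(α−1) = 14.9/7.2 = 2.069.
The mean is pulled above the mode by the posterior's right skew.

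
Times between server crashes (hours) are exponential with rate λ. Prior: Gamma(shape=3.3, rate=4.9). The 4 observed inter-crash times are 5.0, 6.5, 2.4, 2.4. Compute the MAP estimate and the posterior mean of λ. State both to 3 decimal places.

Σ times = 16.3. Posterior: Gamma(shape = 3.3+4 = 7.3, rate = 4.9+16.3 = 21.2).
Mode = (α−1)/β = 6.3/21.2 = 0.297.
Mean = α/β = 7.3/21.2 = 0.344.

λ_MAP = 0.297, E[λ|data] = 0.344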